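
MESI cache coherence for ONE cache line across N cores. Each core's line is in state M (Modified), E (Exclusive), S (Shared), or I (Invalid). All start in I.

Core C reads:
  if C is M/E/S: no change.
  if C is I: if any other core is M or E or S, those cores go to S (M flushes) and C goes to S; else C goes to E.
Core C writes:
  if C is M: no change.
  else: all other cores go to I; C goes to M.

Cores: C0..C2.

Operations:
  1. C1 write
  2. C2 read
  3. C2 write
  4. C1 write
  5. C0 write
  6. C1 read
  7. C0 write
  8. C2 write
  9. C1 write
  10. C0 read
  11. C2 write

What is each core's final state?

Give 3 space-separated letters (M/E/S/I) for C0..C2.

Op 1: C1 write [C1 write: invalidate none -> C1=M] -> [I,M,I]
Op 2: C2 read [C2 read from I: others=['C1=M'] -> C2=S, others downsized to S] -> [I,S,S]
Op 3: C2 write [C2 write: invalidate ['C1=S'] -> C2=M] -> [I,I,M]
Op 4: C1 write [C1 write: invalidate ['C2=M'] -> C1=M] -> [I,M,I]
Op 5: C0 write [C0 write: invalidate ['C1=M'] -> C0=M] -> [M,I,I]
Op 6: C1 read [C1 read from I: others=['C0=M'] -> C1=S, others downsized to S] -> [S,S,I]
Op 7: C0 write [C0 write: invalidate ['C1=S'] -> C0=M] -> [M,I,I]
Op 8: C2 write [C2 write: invalidate ['C0=M'] -> C2=M] -> [I,I,M]
Op 9: C1 write [C1 write: invalidate ['C2=M'] -> C1=M] -> [I,M,I]
Op 10: C0 read [C0 read from I: others=['C1=M'] -> C0=S, others downsized to S] -> [S,S,I]
Op 11: C2 write [C2 write: invalidate ['C0=S', 'C1=S'] -> C2=M] -> [I,I,M]

Answer: I I M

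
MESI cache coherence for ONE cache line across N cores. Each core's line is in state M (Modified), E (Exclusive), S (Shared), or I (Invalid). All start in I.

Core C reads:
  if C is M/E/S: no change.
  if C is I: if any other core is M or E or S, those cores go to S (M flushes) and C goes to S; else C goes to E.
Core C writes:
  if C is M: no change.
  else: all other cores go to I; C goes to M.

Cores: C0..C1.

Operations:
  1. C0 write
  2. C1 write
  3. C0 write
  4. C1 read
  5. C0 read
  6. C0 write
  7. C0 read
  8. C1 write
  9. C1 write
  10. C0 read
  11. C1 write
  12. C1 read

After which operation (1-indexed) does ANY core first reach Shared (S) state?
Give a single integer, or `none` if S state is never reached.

Answer: 4

Derivation:
Op 1: C0 write [C0 write: invalidate none -> C0=M] -> [M,I]
Op 2: C1 write [C1 write: invalidate ['C0=M'] -> C1=M] -> [I,M]
Op 3: C0 write [C0 write: invalidate ['C1=M'] -> C0=M] -> [M,I]
Op 4: C1 read [C1 read from I: others=['C0=M'] -> C1=S, others downsized to S] -> [S,S]
  -> First S state at op 4; remaining ops need not be traced.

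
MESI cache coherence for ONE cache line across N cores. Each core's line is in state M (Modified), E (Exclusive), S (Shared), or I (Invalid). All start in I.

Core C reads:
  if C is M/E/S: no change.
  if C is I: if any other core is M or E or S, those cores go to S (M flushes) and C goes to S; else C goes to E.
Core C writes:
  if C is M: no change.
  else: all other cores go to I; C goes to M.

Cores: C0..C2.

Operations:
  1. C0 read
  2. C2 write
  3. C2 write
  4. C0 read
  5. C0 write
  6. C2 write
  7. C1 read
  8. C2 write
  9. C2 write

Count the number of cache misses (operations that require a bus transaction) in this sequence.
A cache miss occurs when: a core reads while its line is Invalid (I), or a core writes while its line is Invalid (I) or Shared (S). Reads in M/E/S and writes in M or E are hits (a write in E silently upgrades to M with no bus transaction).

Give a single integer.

Op 1: C0 read [C0 read from I: no other sharers -> C0=E (exclusive)] -> [E,I,I] [MISS #1: read from I]
Op 2: C2 write [C2 write: invalidate ['C0=E'] -> C2=M] -> [I,I,M] [MISS #2: write from I]
Op 3: C2 write [C2 write: already M (modified), no change] -> [I,I,M] [hit: write from M]
Op 4: C0 read [C0 read from I: others=['C2=M'] -> C0=S, others downsized to S] -> [S,I,S] [MISS #3: read from I]
Op 5: C0 write [C0 write: invalidate ['C2=S'] -> C0=M] -> [M,I,I] [MISS #4: write from S]
Op 6: C2 write [C2 write: invalidate ['C0=M'] -> C2=M] -> [I,I,M] [MISS #5: write from I]
Op 7: C1 read [C1 read from I: others=['C2=M'] -> C1=S, others downsized to S] -> [I,S,S] [MISS #6: read from I]
Op 8: C2 write [C2 write: invalidate ['C1=S'] -> C2=M] -> [I,I,M] [MISS #7: write from S]
Op 9: C2 write [C2 write: already M (modified), no change] -> [I,I,M] [hit: write from M]

Answer: 7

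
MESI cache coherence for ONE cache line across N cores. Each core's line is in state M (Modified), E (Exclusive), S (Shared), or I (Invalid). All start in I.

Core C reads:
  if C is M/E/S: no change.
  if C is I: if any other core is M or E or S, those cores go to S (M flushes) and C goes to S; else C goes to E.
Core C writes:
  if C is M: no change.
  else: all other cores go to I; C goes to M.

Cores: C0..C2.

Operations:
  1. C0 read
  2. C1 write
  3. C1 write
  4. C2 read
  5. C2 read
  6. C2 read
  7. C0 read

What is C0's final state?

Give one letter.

Op 1: C0 read [C0 read from I: no other sharers -> C0=E (exclusive)] -> [E,I,I]
Op 2: C1 write [C1 write: invalidate ['C0=E'] -> C1=M] -> [I,M,I]
Op 3: C1 write [C1 write: already M (modified), no change] -> [I,M,I]
Op 4: C2 read [C2 read from I: others=['C1=M'] -> C2=S, others downsized to S] -> [I,S,S]
Op 5: C2 read [C2 read: already in S, no change] -> [I,S,S]
Op 6: C2 read [C2 read: already in S, no change] -> [I,S,S]
Op 7: C0 read [C0 read from I: others=['C1=S', 'C2=S'] -> C0=S, others downsized to S] -> [S,S,S]

Answer: S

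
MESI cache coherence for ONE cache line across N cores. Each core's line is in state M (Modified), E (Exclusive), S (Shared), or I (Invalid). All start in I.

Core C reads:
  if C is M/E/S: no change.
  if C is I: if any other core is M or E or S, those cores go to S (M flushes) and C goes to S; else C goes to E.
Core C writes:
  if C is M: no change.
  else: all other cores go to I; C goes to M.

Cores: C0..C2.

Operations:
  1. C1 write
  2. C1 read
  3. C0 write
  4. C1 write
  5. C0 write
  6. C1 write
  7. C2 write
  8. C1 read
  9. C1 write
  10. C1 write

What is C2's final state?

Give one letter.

Answer: I

Derivation:
Op 1: C1 write [C1 write: invalidate none -> C1=M] -> [I,M,I]
Op 2: C1 read [C1 read: already in M, no change] -> [I,M,I]
Op 3: C0 write [C0 write: invalidate ['C1=M'] -> C0=M] -> [M,I,I]
Op 4: C1 write [C1 write: invalidate ['C0=M'] -> C1=M] -> [I,M,I]
Op 5: C0 write [C0 write: invalidate ['C1=M'] -> C0=M] -> [M,I,I]
Op 6: C1 write [C1 write: invalidate ['C0=M'] -> C1=M] -> [I,M,I]
Op 7: C2 write [C2 write: invalidate ['C1=M'] -> C2=M] -> [I,I,M]
Op 8: C1 read [C1 read from I: others=['C2=M'] -> C1=S, others downsized to S] -> [I,S,S]
Op 9: C1 write [C1 write: invalidate ['C2=S'] -> C1=M] -> [I,M,I]
Op 10: C1 write [C1 write: already M (modified), no change] -> [I,M,I]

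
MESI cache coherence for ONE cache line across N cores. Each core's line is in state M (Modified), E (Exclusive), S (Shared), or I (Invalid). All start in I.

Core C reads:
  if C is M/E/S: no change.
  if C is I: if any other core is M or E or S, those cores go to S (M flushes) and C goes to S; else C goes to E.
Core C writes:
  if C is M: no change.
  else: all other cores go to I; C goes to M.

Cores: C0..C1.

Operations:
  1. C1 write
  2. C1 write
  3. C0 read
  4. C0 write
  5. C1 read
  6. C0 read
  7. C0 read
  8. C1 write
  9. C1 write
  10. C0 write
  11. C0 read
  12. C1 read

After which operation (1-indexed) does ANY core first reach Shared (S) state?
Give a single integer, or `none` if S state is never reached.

Op 1: C1 write [C1 write: invalidate none -> C1=M] -> [I,M]
Op 2: C1 write [C1 write: already M (modified), no change] -> [I,M]
Op 3: C0 read [C0 read from I: others=['C1=M'] -> C0=S, others downsized to S] -> [S,S]
  -> First S state at op 3; remaining ops need not be traced.

Answer: 3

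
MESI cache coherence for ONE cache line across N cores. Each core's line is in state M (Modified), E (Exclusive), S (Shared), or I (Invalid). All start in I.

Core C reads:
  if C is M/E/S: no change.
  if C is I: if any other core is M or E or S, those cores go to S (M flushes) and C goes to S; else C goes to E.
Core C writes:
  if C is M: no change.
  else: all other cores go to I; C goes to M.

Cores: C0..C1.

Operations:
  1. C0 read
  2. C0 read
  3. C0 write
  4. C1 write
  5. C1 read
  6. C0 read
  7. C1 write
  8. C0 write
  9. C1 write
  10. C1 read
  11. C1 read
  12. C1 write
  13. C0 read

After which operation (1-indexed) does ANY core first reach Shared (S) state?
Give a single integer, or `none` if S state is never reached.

Op 1: C0 read [C0 read from I: no other sharers -> C0=E (exclusive)] -> [E,I]
Op 2: C0 read [C0 read: already in E, no change] -> [E,I]
Op 3: C0 write [C0 write: invalidate none -> C0=M] -> [M,I]
Op 4: C1 write [C1 write: invalidate ['C0=M'] -> C1=M] -> [I,M]
Op 5: C1 read [C1 read: already in M, no change] -> [I,M]
Op 6: C0 read [C0 read from I: others=['C1=M'] -> C0=S, others downsized to S] -> [S,S]
  -> First S state at op 6; remaining ops need not be traced.

Answer: 6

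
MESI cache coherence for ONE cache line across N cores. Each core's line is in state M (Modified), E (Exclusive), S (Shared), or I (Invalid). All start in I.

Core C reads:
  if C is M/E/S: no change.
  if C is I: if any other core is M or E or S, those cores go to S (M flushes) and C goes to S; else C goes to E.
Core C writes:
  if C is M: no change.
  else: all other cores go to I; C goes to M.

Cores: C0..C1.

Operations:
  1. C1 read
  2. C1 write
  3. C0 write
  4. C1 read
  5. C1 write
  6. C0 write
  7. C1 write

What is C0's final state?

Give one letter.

Op 1: C1 read [C1 read from I: no other sharers -> C1=E (exclusive)] -> [I,E]
Op 2: C1 write [C1 write: invalidate none -> C1=M] -> [I,M]
Op 3: C0 write [C0 write: invalidate ['C1=M'] -> C0=M] -> [M,I]
Op 4: C1 read [C1 read from I: others=['C0=M'] -> C1=S, others downsized to S] -> [S,S]
Op 5: C1 write [C1 write: invalidate ['C0=S'] -> C1=M] -> [I,M]
Op 6: C0 write [C0 write: invalidate ['C1=M'] -> C0=M] -> [M,I]
Op 7: C1 write [C1 write: invalidate ['C0=M'] -> C1=M] -> [I,M]

Answer: I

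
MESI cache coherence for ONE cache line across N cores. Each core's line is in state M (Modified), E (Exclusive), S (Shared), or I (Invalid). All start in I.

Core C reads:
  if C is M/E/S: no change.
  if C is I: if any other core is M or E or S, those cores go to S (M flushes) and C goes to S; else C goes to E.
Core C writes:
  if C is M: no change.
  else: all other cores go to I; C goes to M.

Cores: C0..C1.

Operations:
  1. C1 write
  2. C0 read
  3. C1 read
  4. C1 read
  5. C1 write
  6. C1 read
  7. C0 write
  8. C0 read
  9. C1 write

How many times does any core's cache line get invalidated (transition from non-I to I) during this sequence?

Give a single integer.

Op 1: C1 write [C1 write: invalidate none -> C1=M] -> [I,M] (invalidations this op: 0; running total: 0)
Op 2: C0 read [C0 read from I: others=['C1=M'] -> C0=S, others downsized to S] -> [S,S] (invalidations this op: 0; running total: 0)
Op 3: C1 read [C1 read: already in S, no change] -> [S,S] (invalidations this op: 0; running total: 0)
Op 4: C1 read [C1 read: already in S, no change] -> [S,S] (invalidations this op: 0; running total: 0)
Op 5: C1 write [C1 write: invalidate ['C0=S'] -> C1=M] -> [I,M] (invalidations this op: 1; running total: 1)
Op 6: C1 read [C1 read: already in M, no change] -> [I,M] (invalidations this op: 0; running total: 1)
Op 7: C0 write [C0 write: invalidate ['C1=M'] -> C0=M] -> [M,I] (invalidations this op: 1; running total: 2)
Op 8: C0 read [C0 read: already in M, no change] -> [M,I] (invalidations this op: 0; running total: 2)
Op 9: C1 write [C1 write: invalidate ['C0=M'] -> C1=M] -> [I,M] (invalidations this op: 1; running total: 3)

Answer: 3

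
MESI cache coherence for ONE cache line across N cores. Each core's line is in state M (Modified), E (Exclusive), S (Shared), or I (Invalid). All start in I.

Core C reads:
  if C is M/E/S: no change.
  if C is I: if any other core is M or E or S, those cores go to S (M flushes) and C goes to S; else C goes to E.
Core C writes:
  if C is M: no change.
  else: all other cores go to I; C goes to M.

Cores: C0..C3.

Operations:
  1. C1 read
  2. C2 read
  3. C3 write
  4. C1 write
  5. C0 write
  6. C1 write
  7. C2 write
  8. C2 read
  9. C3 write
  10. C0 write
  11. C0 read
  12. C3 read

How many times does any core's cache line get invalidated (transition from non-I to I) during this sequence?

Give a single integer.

Answer: 8

Derivation:
Op 1: C1 read [C1 read from I: no other sharers -> C1=E (exclusive)] -> [I,E,I,I] (invalidations this op: 0; running total: 0)
Op 2: C2 read [C2 read from I: others=['C1=E'] -> C2=S, others downsized to S] -> [I,S,S,I] (invalidations this op: 0; running total: 0)
Op 3: C3 write [C3 write: invalidate ['C1=S', 'C2=S'] -> C3=M] -> [I,I,I,M] (invalidations this op: 2; running total: 2)
Op 4: C1 write [C1 write: invalidate ['C3=M'] -> C1=M] -> [I,M,I,I] (invalidations this op: 1; running total: 3)
Op 5: C0 write [C0 write: invalidate ['C1=M'] -> C0=M] -> [M,I,I,I] (invalidations this op: 1; running total: 4)
Op 6: C1 write [C1 write: invalidate ['C0=M'] -> C1=M] -> [I,M,I,I] (invalidations this op: 1; running total: 5)
Op 7: C2 write [C2 write: invalidate ['C1=M'] -> C2=M] -> [I,I,M,I] (invalidations this op: 1; running total: 6)
Op 8: C2 read [C2 read: already in M, no change] -> [I,I,M,I] (invalidations this op: 0; running total: 6)
Op 9: C3 write [C3 write: invalidate ['C2=M'] -> C3=M] -> [I,I,I,M] (invalidations this op: 1; running total: 7)
Op 10: C0 write [C0 write: invalidate ['C3=M'] -> C0=M] -> [M,I,I,I] (invalidations this op: 1; running total: 8)
Op 11: C0 read [C0 read: already in M, no change] -> [M,I,I,I] (invalidations this op: 0; running total: 8)
Op 12: C3 read [C3 read from I: others=['C0=M'] -> C3=S, others downsized to S] -> [S,I,I,S] (invalidations this op: 0; running total: 8)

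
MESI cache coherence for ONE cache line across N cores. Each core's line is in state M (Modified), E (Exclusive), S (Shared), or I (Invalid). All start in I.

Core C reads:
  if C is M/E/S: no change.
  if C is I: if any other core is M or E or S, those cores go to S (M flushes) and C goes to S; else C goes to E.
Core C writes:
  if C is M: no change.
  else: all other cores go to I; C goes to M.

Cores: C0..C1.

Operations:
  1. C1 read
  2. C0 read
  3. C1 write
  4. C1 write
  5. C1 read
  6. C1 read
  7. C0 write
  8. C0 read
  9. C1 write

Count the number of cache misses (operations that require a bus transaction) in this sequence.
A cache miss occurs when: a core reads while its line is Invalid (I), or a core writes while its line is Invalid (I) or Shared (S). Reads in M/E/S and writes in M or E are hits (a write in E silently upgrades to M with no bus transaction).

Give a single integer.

Answer: 5

Derivation:
Op 1: C1 read [C1 read from I: no other sharers -> C1=E (exclusive)] -> [I,E] [MISS #1: read from I]
Op 2: C0 read [C0 read from I: others=['C1=E'] -> C0=S, others downsized to S] -> [S,S] [MISS #2: read from I]
Op 3: C1 write [C1 write: invalidate ['C0=S'] -> C1=M] -> [I,M] [MISS #3: write from S]
Op 4: C1 write [C1 write: already M (modified), no change] -> [I,M] [hit: write from M]
Op 5: C1 read [C1 read: already in M, no change] -> [I,M] [hit: read from M]
Op 6: C1 read [C1 read: already in M, no change] -> [I,M] [hit: read from M]
Op 7: C0 write [C0 write: invalidate ['C1=M'] -> C0=M] -> [M,I] [MISS #4: write from I]
Op 8: C0 read [C0 read: already in M, no change] -> [M,I] [hit: read from M]
Op 9: C1 write [C1 write: invalidate ['C0=M'] -> C1=M] -> [I,M] [MISS #5: write from I]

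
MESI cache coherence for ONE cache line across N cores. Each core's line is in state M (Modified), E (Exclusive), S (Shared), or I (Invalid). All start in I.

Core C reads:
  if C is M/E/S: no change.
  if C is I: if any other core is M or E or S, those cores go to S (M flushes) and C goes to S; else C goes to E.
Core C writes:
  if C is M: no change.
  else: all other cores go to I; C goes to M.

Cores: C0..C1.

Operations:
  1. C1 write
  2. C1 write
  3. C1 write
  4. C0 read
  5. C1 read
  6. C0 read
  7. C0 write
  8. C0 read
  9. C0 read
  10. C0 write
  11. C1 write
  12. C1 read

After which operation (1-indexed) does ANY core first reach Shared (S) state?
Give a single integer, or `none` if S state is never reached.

Answer: 4

Derivation:
Op 1: C1 write [C1 write: invalidate none -> C1=M] -> [I,M]
Op 2: C1 write [C1 write: already M (modified), no change] -> [I,M]
Op 3: C1 write [C1 write: already M (modified), no change] -> [I,M]
Op 4: C0 read [C0 read from I: others=['C1=M'] -> C0=S, others downsized to S] -> [S,S]
  -> First S state at op 4; remaining ops need not be traced.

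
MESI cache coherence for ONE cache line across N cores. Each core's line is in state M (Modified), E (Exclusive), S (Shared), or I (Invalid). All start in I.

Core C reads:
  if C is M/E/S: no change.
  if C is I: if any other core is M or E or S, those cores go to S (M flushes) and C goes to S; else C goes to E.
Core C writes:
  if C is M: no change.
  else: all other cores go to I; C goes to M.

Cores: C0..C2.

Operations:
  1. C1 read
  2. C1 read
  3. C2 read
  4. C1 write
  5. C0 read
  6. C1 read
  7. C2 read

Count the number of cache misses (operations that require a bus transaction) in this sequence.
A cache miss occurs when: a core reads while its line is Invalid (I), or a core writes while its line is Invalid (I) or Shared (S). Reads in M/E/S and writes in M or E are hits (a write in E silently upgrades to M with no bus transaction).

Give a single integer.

Answer: 5

Derivation:
Op 1: C1 read [C1 read from I: no other sharers -> C1=E (exclusive)] -> [I,E,I] [MISS #1: read from I]
Op 2: C1 read [C1 read: already in E, no change] -> [I,E,I] [hit: read from E]
Op 3: C2 read [C2 read from I: others=['C1=E'] -> C2=S, others downsized to S] -> [I,S,S] [MISS #2: read from I]
Op 4: C1 write [C1 write: invalidate ['C2=S'] -> C1=M] -> [I,M,I] [MISS #3: write from S]
Op 5: C0 read [C0 read from I: others=['C1=M'] -> C0=S, others downsized to S] -> [S,S,I] [MISS #4: read from I]
Op 6: C1 read [C1 read: already in S, no change] -> [S,S,I] [hit: read from S]
Op 7: C2 read [C2 read from I: others=['C0=S', 'C1=S'] -> C2=S, others downsized to S] -> [S,S,S] [MISS #5: read from I]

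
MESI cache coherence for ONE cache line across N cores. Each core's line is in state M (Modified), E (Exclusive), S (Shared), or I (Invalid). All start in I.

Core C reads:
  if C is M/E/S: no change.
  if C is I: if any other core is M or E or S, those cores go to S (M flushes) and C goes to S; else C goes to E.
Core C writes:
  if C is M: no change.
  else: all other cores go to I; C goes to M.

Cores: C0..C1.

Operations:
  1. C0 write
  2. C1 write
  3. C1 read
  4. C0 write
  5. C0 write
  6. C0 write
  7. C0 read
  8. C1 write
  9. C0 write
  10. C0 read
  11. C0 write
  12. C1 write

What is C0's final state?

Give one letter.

Answer: I

Derivation:
Op 1: C0 write [C0 write: invalidate none -> C0=M] -> [M,I]
Op 2: C1 write [C1 write: invalidate ['C0=M'] -> C1=M] -> [I,M]
Op 3: C1 read [C1 read: already in M, no change] -> [I,M]
Op 4: C0 write [C0 write: invalidate ['C1=M'] -> C0=M] -> [M,I]
Op 5: C0 write [C0 write: already M (modified), no change] -> [M,I]
Op 6: C0 write [C0 write: already M (modified), no change] -> [M,I]
Op 7: C0 read [C0 read: already in M, no change] -> [M,I]
Op 8: C1 write [C1 write: invalidate ['C0=M'] -> C1=M] -> [I,M]
Op 9: C0 write [C0 write: invalidate ['C1=M'] -> C0=M] -> [M,I]
Op 10: C0 read [C0 read: already in M, no change] -> [M,I]
Op 11: C0 write [C0 write: already M (modified), no change] -> [M,I]
Op 12: C1 write [C1 write: invalidate ['C0=M'] -> C1=M] -> [I,M]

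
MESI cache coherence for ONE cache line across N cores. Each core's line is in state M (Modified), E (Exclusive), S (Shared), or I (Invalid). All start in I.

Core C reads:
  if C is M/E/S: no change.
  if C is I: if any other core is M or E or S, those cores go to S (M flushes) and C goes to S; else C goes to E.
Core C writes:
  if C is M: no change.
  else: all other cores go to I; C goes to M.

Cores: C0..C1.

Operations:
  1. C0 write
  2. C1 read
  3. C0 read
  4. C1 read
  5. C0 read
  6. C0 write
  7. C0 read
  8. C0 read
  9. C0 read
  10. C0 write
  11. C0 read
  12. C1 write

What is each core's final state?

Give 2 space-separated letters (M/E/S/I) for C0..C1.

Op 1: C0 write [C0 write: invalidate none -> C0=M] -> [M,I]
Op 2: C1 read [C1 read from I: others=['C0=M'] -> C1=S, others downsized to S] -> [S,S]
Op 3: C0 read [C0 read: already in S, no change] -> [S,S]
Op 4: C1 read [C1 read: already in S, no change] -> [S,S]
Op 5: C0 read [C0 read: already in S, no change] -> [S,S]
Op 6: C0 write [C0 write: invalidate ['C1=S'] -> C0=M] -> [M,I]
Op 7: C0 read [C0 read: already in M, no change] -> [M,I]
Op 8: C0 read [C0 read: already in M, no change] -> [M,I]
Op 9: C0 read [C0 read: already in M, no change] -> [M,I]
Op 10: C0 write [C0 write: already M (modified), no change] -> [M,I]
Op 11: C0 read [C0 read: already in M, no change] -> [M,I]
Op 12: C1 write [C1 write: invalidate ['C0=M'] -> C1=M] -> [I,M]

Answer: I M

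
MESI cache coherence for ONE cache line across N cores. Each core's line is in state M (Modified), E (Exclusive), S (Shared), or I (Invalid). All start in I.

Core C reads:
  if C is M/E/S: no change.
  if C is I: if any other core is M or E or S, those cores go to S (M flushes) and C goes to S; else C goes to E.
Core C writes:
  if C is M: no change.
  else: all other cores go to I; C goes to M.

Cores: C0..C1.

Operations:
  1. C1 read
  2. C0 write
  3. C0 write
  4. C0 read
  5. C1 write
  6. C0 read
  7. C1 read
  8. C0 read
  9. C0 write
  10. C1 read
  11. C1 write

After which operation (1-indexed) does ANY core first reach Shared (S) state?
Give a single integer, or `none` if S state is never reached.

Op 1: C1 read [C1 read from I: no other sharers -> C1=E (exclusive)] -> [I,E]
Op 2: C0 write [C0 write: invalidate ['C1=E'] -> C0=M] -> [M,I]
Op 3: C0 write [C0 write: already M (modified), no change] -> [M,I]
Op 4: C0 read [C0 read: already in M, no change] -> [M,I]
Op 5: C1 write [C1 write: invalidate ['C0=M'] -> C1=M] -> [I,M]
Op 6: C0 read [C0 read from I: others=['C1=M'] -> C0=S, others downsized to S] -> [S,S]
  -> First S state at op 6; remaining ops need not be traced.

Answer: 6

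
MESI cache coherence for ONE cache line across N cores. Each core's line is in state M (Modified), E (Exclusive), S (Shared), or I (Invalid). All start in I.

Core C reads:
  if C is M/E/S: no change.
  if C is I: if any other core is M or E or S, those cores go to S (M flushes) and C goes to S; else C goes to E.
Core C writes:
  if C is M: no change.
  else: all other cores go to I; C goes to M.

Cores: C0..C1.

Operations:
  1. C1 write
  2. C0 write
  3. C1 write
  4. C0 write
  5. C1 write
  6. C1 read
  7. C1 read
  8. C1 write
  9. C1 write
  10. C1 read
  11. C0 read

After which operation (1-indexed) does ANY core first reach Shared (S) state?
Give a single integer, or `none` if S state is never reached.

Op 1: C1 write [C1 write: invalidate none -> C1=M] -> [I,M]
Op 2: C0 write [C0 write: invalidate ['C1=M'] -> C0=M] -> [M,I]
Op 3: C1 write [C1 write: invalidate ['C0=M'] -> C1=M] -> [I,M]
Op 4: C0 write [C0 write: invalidate ['C1=M'] -> C0=M] -> [M,I]
Op 5: C1 write [C1 write: invalidate ['C0=M'] -> C1=M] -> [I,M]
Op 6: C1 read [C1 read: already in M, no change] -> [I,M]
Op 7: C1 read [C1 read: already in M, no change] -> [I,M]
Op 8: C1 write [C1 write: already M (modified), no change] -> [I,M]
Op 9: C1 write [C1 write: already M (modified), no change] -> [I,M]
Op 10: C1 read [C1 read: already in M, no change] -> [I,M]
Op 11: C0 read [C0 read from I: others=['C1=M'] -> C0=S, others downsized to S] -> [S,S]
  -> First S state at op 11; remaining ops need not be traced.

Answer: 11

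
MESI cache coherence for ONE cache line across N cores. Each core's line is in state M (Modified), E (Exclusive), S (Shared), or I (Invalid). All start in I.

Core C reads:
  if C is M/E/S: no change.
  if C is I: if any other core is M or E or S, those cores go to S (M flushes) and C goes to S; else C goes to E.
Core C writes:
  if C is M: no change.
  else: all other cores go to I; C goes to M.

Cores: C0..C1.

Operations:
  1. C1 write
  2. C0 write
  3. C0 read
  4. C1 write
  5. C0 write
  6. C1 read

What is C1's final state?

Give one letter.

Op 1: C1 write [C1 write: invalidate none -> C1=M] -> [I,M]
Op 2: C0 write [C0 write: invalidate ['C1=M'] -> C0=M] -> [M,I]
Op 3: C0 read [C0 read: already in M, no change] -> [M,I]
Op 4: C1 write [C1 write: invalidate ['C0=M'] -> C1=M] -> [I,M]
Op 5: C0 write [C0 write: invalidate ['C1=M'] -> C0=M] -> [M,I]
Op 6: C1 read [C1 read from I: others=['C0=M'] -> C1=S, others downsized to S] -> [S,S]

Answer: S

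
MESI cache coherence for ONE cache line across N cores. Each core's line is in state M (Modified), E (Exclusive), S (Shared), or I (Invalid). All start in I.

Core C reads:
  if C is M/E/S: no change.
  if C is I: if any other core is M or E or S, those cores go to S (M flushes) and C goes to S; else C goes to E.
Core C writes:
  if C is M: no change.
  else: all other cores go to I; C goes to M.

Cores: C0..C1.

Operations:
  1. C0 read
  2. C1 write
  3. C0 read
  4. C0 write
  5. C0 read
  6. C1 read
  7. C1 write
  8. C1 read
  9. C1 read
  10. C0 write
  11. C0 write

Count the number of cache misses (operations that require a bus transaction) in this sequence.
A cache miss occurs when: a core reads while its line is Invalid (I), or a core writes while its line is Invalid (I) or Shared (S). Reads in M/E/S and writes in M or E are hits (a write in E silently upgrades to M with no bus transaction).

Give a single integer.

Answer: 7

Derivation:
Op 1: C0 read [C0 read from I: no other sharers -> C0=E (exclusive)] -> [E,I] [MISS #1: read from I]
Op 2: C1 write [C1 write: invalidate ['C0=E'] -> C1=M] -> [I,M] [MISS #2: write from I]
Op 3: C0 read [C0 read from I: others=['C1=M'] -> C0=S, others downsized to S] -> [S,S] [MISS #3: read from I]
Op 4: C0 write [C0 write: invalidate ['C1=S'] -> C0=M] -> [M,I] [MISS #4: write from S]
Op 5: C0 read [C0 read: already in M, no change] -> [M,I] [hit: read from M]
Op 6: C1 read [C1 read from I: others=['C0=M'] -> C1=S, others downsized to S] -> [S,S] [MISS #5: read from I]
Op 7: C1 write [C1 write: invalidate ['C0=S'] -> C1=M] -> [I,M] [MISS #6: write from S]
Op 8: C1 read [C1 read: already in M, no change] -> [I,M] [hit: read from M]
Op 9: C1 read [C1 read: already in M, no change] -> [I,M] [hit: read from M]
Op 10: C0 write [C0 write: invalidate ['C1=M'] -> C0=M] -> [M,I] [MISS #7: write from I]
Op 11: C0 write [C0 write: already M (modified), no change] -> [M,I] [hit: write from M]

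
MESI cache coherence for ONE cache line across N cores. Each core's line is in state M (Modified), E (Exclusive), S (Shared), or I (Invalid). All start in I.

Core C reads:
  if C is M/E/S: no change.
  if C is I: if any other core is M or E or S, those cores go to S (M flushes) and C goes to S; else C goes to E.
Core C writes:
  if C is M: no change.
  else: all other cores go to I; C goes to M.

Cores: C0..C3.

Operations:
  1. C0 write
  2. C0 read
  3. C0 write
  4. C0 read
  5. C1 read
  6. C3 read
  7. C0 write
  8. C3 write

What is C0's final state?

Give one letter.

Op 1: C0 write [C0 write: invalidate none -> C0=M] -> [M,I,I,I]
Op 2: C0 read [C0 read: already in M, no change] -> [M,I,I,I]
Op 3: C0 write [C0 write: already M (modified), no change] -> [M,I,I,I]
Op 4: C0 read [C0 read: already in M, no change] -> [M,I,I,I]
Op 5: C1 read [C1 read from I: others=['C0=M'] -> C1=S, others downsized to S] -> [S,S,I,I]
Op 6: C3 read [C3 read from I: others=['C0=S', 'C1=S'] -> C3=S, others downsized to S] -> [S,S,I,S]
Op 7: C0 write [C0 write: invalidate ['C1=S', 'C3=S'] -> C0=M] -> [M,I,I,I]
Op 8: C3 write [C3 write: invalidate ['C0=M'] -> C3=M] -> [I,I,I,M]

Answer: I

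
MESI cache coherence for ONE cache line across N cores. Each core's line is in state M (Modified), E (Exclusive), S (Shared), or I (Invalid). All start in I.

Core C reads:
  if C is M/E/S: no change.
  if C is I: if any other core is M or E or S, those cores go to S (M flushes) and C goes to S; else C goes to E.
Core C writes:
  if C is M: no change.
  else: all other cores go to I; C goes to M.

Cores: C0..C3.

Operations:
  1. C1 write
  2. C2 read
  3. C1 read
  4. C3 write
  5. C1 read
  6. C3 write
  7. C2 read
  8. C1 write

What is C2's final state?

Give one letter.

Answer: I

Derivation:
Op 1: C1 write [C1 write: invalidate none -> C1=M] -> [I,M,I,I]
Op 2: C2 read [C2 read from I: others=['C1=M'] -> C2=S, others downsized to S] -> [I,S,S,I]
Op 3: C1 read [C1 read: already in S, no change] -> [I,S,S,I]
Op 4: C3 write [C3 write: invalidate ['C1=S', 'C2=S'] -> C3=M] -> [I,I,I,M]
Op 5: C1 read [C1 read from I: others=['C3=M'] -> C1=S, others downsized to S] -> [I,S,I,S]
Op 6: C3 write [C3 write: invalidate ['C1=S'] -> C3=M] -> [I,I,I,M]
Op 7: C2 read [C2 read from I: others=['C3=M'] -> C2=S, others downsized to S] -> [I,I,S,S]
Op 8: C1 write [C1 write: invalidate ['C2=S', 'C3=S'] -> C1=M] -> [I,M,I,I]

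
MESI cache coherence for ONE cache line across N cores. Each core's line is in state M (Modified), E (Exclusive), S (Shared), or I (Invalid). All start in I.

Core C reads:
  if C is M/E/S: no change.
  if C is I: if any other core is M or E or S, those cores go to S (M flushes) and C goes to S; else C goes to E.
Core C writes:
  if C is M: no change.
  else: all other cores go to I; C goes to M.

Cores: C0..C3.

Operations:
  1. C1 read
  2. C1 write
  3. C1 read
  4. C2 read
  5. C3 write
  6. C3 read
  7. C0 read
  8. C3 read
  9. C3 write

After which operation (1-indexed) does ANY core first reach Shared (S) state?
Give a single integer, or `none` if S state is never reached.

Op 1: C1 read [C1 read from I: no other sharers -> C1=E (exclusive)] -> [I,E,I,I]
Op 2: C1 write [C1 write: invalidate none -> C1=M] -> [I,M,I,I]
Op 3: C1 read [C1 read: already in M, no change] -> [I,M,I,I]
Op 4: C2 read [C2 read from I: others=['C1=M'] -> C2=S, others downsized to S] -> [I,S,S,I]
  -> First S state at op 4; remaining ops need not be traced.

Answer: 4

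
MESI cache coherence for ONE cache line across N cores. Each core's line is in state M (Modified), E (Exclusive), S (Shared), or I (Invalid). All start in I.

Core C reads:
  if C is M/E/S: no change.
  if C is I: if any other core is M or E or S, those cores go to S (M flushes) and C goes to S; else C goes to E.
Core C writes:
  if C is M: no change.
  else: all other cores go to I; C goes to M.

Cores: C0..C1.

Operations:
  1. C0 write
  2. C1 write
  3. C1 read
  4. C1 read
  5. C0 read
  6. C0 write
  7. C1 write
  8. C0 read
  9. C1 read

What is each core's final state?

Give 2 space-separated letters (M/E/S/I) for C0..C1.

Answer: S S

Derivation:
Op 1: C0 write [C0 write: invalidate none -> C0=M] -> [M,I]
Op 2: C1 write [C1 write: invalidate ['C0=M'] -> C1=M] -> [I,M]
Op 3: C1 read [C1 read: already in M, no change] -> [I,M]
Op 4: C1 read [C1 read: already in M, no change] -> [I,M]
Op 5: C0 read [C0 read from I: others=['C1=M'] -> C0=S, others downsized to S] -> [S,S]
Op 6: C0 write [C0 write: invalidate ['C1=S'] -> C0=M] -> [M,I]
Op 7: C1 write [C1 write: invalidate ['C0=M'] -> C1=M] -> [I,M]
Op 8: C0 read [C0 read from I: others=['C1=M'] -> C0=S, others downsized to S] -> [S,S]
Op 9: C1 read [C1 read: already in S, no change] -> [S,S]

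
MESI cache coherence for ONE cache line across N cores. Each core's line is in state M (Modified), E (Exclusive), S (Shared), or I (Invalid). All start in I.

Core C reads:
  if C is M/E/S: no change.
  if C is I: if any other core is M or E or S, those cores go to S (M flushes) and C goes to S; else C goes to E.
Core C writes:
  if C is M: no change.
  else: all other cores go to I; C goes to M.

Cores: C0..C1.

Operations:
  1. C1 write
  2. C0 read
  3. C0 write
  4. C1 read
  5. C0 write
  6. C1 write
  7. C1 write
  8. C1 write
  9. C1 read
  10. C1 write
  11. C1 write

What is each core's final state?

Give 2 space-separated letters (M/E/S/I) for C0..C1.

Answer: I M

Derivation:
Op 1: C1 write [C1 write: invalidate none -> C1=M] -> [I,M]
Op 2: C0 read [C0 read from I: others=['C1=M'] -> C0=S, others downsized to S] -> [S,S]
Op 3: C0 write [C0 write: invalidate ['C1=S'] -> C0=M] -> [M,I]
Op 4: C1 read [C1 read from I: others=['C0=M'] -> C1=S, others downsized to S] -> [S,S]
Op 5: C0 write [C0 write: invalidate ['C1=S'] -> C0=M] -> [M,I]
Op 6: C1 write [C1 write: invalidate ['C0=M'] -> C1=M] -> [I,M]
Op 7: C1 write [C1 write: already M (modified), no change] -> [I,M]
Op 8: C1 write [C1 write: already M (modified), no change] -> [I,M]
Op 9: C1 read [C1 read: already in M, no change] -> [I,M]
Op 10: C1 write [C1 write: already M (modified), no change] -> [I,M]
Op 11: C1 write [C1 write: already M (modified), no change] -> [I,M]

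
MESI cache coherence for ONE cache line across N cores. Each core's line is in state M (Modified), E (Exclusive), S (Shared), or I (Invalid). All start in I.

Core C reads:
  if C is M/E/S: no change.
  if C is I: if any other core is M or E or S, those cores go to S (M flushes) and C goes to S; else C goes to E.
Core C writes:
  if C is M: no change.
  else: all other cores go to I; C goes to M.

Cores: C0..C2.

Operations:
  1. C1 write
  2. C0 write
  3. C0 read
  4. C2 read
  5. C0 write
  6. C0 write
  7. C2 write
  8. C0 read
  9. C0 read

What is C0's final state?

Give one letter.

Op 1: C1 write [C1 write: invalidate none -> C1=M] -> [I,M,I]
Op 2: C0 write [C0 write: invalidate ['C1=M'] -> C0=M] -> [M,I,I]
Op 3: C0 read [C0 read: already in M, no change] -> [M,I,I]
Op 4: C2 read [C2 read from I: others=['C0=M'] -> C2=S, others downsized to S] -> [S,I,S]
Op 5: C0 write [C0 write: invalidate ['C2=S'] -> C0=M] -> [M,I,I]
Op 6: C0 write [C0 write: already M (modified), no change] -> [M,I,I]
Op 7: C2 write [C2 write: invalidate ['C0=M'] -> C2=M] -> [I,I,M]
Op 8: C0 read [C0 read from I: others=['C2=M'] -> C0=S, others downsized to S] -> [S,I,S]
Op 9: C0 read [C0 read: already in S, no change] -> [S,I,S]

Answer: S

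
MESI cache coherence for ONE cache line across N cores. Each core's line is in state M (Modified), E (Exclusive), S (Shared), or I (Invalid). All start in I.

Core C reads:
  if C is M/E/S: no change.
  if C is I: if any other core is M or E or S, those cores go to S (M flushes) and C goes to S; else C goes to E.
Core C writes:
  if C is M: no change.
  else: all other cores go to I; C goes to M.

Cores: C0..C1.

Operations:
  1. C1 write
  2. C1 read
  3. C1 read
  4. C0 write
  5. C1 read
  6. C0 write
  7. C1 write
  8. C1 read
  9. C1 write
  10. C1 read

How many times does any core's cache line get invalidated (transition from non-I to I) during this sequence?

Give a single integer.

Answer: 3

Derivation:
Op 1: C1 write [C1 write: invalidate none -> C1=M] -> [I,M] (invalidations this op: 0; running total: 0)
Op 2: C1 read [C1 read: already in M, no change] -> [I,M] (invalidations this op: 0; running total: 0)
Op 3: C1 read [C1 read: already in M, no change] -> [I,M] (invalidations this op: 0; running total: 0)
Op 4: C0 write [C0 write: invalidate ['C1=M'] -> C0=M] -> [M,I] (invalidations this op: 1; running total: 1)
Op 5: C1 read [C1 read from I: others=['C0=M'] -> C1=S, others downsized to S] -> [S,S] (invalidations this op: 0; running total: 1)
Op 6: C0 write [C0 write: invalidate ['C1=S'] -> C0=M] -> [M,I] (invalidations this op: 1; running total: 2)
Op 7: C1 write [C1 write: invalidate ['C0=M'] -> C1=M] -> [I,M] (invalidations this op: 1; running total: 3)
Op 8: C1 read [C1 read: already in M, no change] -> [I,M] (invalidations this op: 0; running total: 3)
Op 9: C1 write [C1 write: already M (modified), no change] -> [I,M] (invalidations this op: 0; running total: 3)
Op 10: C1 read [C1 read: already in M, no change] -> [I,M] (invalidations this op: 0; running total: 3)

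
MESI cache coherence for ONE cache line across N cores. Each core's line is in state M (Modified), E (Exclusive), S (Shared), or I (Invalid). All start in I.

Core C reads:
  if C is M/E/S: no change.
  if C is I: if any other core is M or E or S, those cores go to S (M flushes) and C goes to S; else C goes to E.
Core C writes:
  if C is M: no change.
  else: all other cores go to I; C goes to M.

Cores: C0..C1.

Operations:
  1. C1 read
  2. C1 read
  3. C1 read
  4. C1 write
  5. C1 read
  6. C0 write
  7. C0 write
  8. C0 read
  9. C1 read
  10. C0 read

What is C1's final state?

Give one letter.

Op 1: C1 read [C1 read from I: no other sharers -> C1=E (exclusive)] -> [I,E]
Op 2: C1 read [C1 read: already in E, no change] -> [I,E]
Op 3: C1 read [C1 read: already in E, no change] -> [I,E]
Op 4: C1 write [C1 write: invalidate none -> C1=M] -> [I,M]
Op 5: C1 read [C1 read: already in M, no change] -> [I,M]
Op 6: C0 write [C0 write: invalidate ['C1=M'] -> C0=M] -> [M,I]
Op 7: C0 write [C0 write: already M (modified), no change] -> [M,I]
Op 8: C0 read [C0 read: already in M, no change] -> [M,I]
Op 9: C1 read [C1 read from I: others=['C0=M'] -> C1=S, others downsized to S] -> [S,S]
Op 10: C0 read [C0 read: already in S, no change] -> [S,S]

Answer: S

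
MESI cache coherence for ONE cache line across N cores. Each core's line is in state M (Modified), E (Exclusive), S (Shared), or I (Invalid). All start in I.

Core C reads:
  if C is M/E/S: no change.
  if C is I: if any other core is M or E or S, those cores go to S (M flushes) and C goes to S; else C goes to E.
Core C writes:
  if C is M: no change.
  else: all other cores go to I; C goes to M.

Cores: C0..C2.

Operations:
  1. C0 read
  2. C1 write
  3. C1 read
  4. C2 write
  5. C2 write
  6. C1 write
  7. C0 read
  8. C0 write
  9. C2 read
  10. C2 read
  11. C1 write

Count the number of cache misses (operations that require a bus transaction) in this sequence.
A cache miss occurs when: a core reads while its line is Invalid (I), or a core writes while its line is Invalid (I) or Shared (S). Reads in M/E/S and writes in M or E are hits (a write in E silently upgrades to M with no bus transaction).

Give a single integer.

Op 1: C0 read [C0 read from I: no other sharers -> C0=E (exclusive)] -> [E,I,I] [MISS #1: read from I]
Op 2: C1 write [C1 write: invalidate ['C0=E'] -> C1=M] -> [I,M,I] [MISS #2: write from I]
Op 3: C1 read [C1 read: already in M, no change] -> [I,M,I] [hit: read from M]
Op 4: C2 write [C2 write: invalidate ['C1=M'] -> C2=M] -> [I,I,M] [MISS #3: write from I]
Op 5: C2 write [C2 write: already M (modified), no change] -> [I,I,M] [hit: write from M]
Op 6: C1 write [C1 write: invalidate ['C2=M'] -> C1=M] -> [I,M,I] [MISS #4: write from I]
Op 7: C0 read [C0 read from I: others=['C1=M'] -> C0=S, others downsized to S] -> [S,S,I] [MISS #5: read from I]
Op 8: C0 write [C0 write: invalidate ['C1=S'] -> C0=M] -> [M,I,I] [MISS #6: write from S]
Op 9: C2 read [C2 read from I: others=['C0=M'] -> C2=S, others downsized to S] -> [S,I,S] [MISS #7: read from I]
Op 10: C2 read [C2 read: already in S, no change] -> [S,I,S] [hit: read from S]
Op 11: C1 write [C1 write: invalidate ['C0=S', 'C2=S'] -> C1=M] -> [I,M,I] [MISS #8: write from I]

Answer: 8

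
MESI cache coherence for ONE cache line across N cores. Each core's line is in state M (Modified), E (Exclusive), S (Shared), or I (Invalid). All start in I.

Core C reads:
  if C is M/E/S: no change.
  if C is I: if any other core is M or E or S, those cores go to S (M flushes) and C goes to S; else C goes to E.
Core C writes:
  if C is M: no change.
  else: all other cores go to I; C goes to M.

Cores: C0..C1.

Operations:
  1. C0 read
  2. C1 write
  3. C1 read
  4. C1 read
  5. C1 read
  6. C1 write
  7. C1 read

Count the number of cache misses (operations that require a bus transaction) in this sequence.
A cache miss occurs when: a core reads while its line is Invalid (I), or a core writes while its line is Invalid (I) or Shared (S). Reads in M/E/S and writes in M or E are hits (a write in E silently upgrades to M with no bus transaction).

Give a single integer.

Answer: 2

Derivation:
Op 1: C0 read [C0 read from I: no other sharers -> C0=E (exclusive)] -> [E,I] [MISS #1: read from I]
Op 2: C1 write [C1 write: invalidate ['C0=E'] -> C1=M] -> [I,M] [MISS #2: write from I]
Op 3: C1 read [C1 read: already in M, no change] -> [I,M] [hit: read from M]
Op 4: C1 read [C1 read: already in M, no change] -> [I,M] [hit: read from M]
Op 5: C1 read [C1 read: already in M, no change] -> [I,M] [hit: read from M]
Op 6: C1 write [C1 write: already M (modified), no change] -> [I,M] [hit: write from M]
Op 7: C1 read [C1 read: already in M, no change] -> [I,M] [hit: read from M]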